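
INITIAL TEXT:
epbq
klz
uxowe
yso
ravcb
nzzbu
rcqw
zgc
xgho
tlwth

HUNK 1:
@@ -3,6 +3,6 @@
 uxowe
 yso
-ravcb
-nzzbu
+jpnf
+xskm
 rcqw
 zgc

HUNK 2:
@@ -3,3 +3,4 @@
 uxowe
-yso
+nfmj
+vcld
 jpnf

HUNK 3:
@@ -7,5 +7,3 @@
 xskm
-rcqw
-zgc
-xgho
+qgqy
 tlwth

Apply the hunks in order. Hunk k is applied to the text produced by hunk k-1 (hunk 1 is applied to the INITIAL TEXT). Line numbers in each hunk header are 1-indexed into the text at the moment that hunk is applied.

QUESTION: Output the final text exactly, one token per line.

Answer: epbq
klz
uxowe
nfmj
vcld
jpnf
xskm
qgqy
tlwth

Derivation:
Hunk 1: at line 3 remove [ravcb,nzzbu] add [jpnf,xskm] -> 10 lines: epbq klz uxowe yso jpnf xskm rcqw zgc xgho tlwth
Hunk 2: at line 3 remove [yso] add [nfmj,vcld] -> 11 lines: epbq klz uxowe nfmj vcld jpnf xskm rcqw zgc xgho tlwth
Hunk 3: at line 7 remove [rcqw,zgc,xgho] add [qgqy] -> 9 lines: epbq klz uxowe nfmj vcld jpnf xskm qgqy tlwth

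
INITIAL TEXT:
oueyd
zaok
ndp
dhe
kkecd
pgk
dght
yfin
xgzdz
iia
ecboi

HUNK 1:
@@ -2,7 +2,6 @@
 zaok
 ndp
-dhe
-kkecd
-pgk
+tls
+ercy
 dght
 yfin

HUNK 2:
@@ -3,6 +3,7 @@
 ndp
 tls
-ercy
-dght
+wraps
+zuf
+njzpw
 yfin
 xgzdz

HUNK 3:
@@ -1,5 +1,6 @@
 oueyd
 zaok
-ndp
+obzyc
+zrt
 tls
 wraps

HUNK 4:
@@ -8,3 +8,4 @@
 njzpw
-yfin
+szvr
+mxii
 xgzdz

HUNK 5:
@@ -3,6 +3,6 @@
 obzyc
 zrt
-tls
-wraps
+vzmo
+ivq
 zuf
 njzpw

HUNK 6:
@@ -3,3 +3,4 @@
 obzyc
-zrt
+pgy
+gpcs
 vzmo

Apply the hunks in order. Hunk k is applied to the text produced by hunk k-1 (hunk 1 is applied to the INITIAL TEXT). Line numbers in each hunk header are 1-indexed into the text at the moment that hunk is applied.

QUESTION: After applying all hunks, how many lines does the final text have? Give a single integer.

Hunk 1: at line 2 remove [dhe,kkecd,pgk] add [tls,ercy] -> 10 lines: oueyd zaok ndp tls ercy dght yfin xgzdz iia ecboi
Hunk 2: at line 3 remove [ercy,dght] add [wraps,zuf,njzpw] -> 11 lines: oueyd zaok ndp tls wraps zuf njzpw yfin xgzdz iia ecboi
Hunk 3: at line 1 remove [ndp] add [obzyc,zrt] -> 12 lines: oueyd zaok obzyc zrt tls wraps zuf njzpw yfin xgzdz iia ecboi
Hunk 4: at line 8 remove [yfin] add [szvr,mxii] -> 13 lines: oueyd zaok obzyc zrt tls wraps zuf njzpw szvr mxii xgzdz iia ecboi
Hunk 5: at line 3 remove [tls,wraps] add [vzmo,ivq] -> 13 lines: oueyd zaok obzyc zrt vzmo ivq zuf njzpw szvr mxii xgzdz iia ecboi
Hunk 6: at line 3 remove [zrt] add [pgy,gpcs] -> 14 lines: oueyd zaok obzyc pgy gpcs vzmo ivq zuf njzpw szvr mxii xgzdz iia ecboi
Final line count: 14

Answer: 14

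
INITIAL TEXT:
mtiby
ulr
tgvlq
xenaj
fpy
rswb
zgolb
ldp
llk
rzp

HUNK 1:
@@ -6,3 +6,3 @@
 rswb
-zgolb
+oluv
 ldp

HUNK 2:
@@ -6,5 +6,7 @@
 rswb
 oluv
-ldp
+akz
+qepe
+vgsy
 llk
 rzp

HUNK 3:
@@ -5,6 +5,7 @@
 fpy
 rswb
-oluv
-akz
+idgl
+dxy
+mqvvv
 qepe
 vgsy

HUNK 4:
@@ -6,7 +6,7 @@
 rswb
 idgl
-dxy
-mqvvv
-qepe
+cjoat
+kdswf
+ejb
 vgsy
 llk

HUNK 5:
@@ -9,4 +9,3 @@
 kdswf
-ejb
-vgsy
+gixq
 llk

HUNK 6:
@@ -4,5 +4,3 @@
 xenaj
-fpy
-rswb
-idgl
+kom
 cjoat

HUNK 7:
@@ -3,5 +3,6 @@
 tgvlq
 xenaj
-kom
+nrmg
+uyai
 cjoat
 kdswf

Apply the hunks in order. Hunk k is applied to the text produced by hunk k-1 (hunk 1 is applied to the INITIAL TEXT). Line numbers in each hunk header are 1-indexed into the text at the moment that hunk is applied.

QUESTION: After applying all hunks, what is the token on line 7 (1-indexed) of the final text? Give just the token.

Answer: cjoat

Derivation:
Hunk 1: at line 6 remove [zgolb] add [oluv] -> 10 lines: mtiby ulr tgvlq xenaj fpy rswb oluv ldp llk rzp
Hunk 2: at line 6 remove [ldp] add [akz,qepe,vgsy] -> 12 lines: mtiby ulr tgvlq xenaj fpy rswb oluv akz qepe vgsy llk rzp
Hunk 3: at line 5 remove [oluv,akz] add [idgl,dxy,mqvvv] -> 13 lines: mtiby ulr tgvlq xenaj fpy rswb idgl dxy mqvvv qepe vgsy llk rzp
Hunk 4: at line 6 remove [dxy,mqvvv,qepe] add [cjoat,kdswf,ejb] -> 13 lines: mtiby ulr tgvlq xenaj fpy rswb idgl cjoat kdswf ejb vgsy llk rzp
Hunk 5: at line 9 remove [ejb,vgsy] add [gixq] -> 12 lines: mtiby ulr tgvlq xenaj fpy rswb idgl cjoat kdswf gixq llk rzp
Hunk 6: at line 4 remove [fpy,rswb,idgl] add [kom] -> 10 lines: mtiby ulr tgvlq xenaj kom cjoat kdswf gixq llk rzp
Hunk 7: at line 3 remove [kom] add [nrmg,uyai] -> 11 lines: mtiby ulr tgvlq xenaj nrmg uyai cjoat kdswf gixq llk rzp
Final line 7: cjoat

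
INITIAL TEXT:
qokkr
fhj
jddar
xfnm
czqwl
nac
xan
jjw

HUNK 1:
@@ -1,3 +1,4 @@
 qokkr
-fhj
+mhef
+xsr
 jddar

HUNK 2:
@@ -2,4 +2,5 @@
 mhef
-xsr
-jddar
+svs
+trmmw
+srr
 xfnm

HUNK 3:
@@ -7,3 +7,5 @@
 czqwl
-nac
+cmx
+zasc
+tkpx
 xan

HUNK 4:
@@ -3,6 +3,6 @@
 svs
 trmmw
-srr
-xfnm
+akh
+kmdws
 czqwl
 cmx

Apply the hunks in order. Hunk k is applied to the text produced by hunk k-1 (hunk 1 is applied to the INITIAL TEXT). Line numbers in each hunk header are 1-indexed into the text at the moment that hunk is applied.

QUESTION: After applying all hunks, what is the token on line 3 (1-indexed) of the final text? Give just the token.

Hunk 1: at line 1 remove [fhj] add [mhef,xsr] -> 9 lines: qokkr mhef xsr jddar xfnm czqwl nac xan jjw
Hunk 2: at line 2 remove [xsr,jddar] add [svs,trmmw,srr] -> 10 lines: qokkr mhef svs trmmw srr xfnm czqwl nac xan jjw
Hunk 3: at line 7 remove [nac] add [cmx,zasc,tkpx] -> 12 lines: qokkr mhef svs trmmw srr xfnm czqwl cmx zasc tkpx xan jjw
Hunk 4: at line 3 remove [srr,xfnm] add [akh,kmdws] -> 12 lines: qokkr mhef svs trmmw akh kmdws czqwl cmx zasc tkpx xan jjw
Final line 3: svs

Answer: svs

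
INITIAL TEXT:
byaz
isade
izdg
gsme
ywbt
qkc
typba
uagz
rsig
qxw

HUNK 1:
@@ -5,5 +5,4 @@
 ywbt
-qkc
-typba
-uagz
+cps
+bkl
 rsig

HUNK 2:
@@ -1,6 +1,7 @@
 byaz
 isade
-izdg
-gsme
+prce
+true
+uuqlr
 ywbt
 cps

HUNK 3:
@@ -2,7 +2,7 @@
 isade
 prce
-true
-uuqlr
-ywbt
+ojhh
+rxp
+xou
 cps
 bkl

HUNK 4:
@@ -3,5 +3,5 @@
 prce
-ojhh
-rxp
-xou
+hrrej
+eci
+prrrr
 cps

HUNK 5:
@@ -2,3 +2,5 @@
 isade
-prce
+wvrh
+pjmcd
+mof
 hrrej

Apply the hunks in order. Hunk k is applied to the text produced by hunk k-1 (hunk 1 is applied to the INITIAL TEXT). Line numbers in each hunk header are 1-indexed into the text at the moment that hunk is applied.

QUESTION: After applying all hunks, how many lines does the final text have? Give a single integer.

Answer: 12

Derivation:
Hunk 1: at line 5 remove [qkc,typba,uagz] add [cps,bkl] -> 9 lines: byaz isade izdg gsme ywbt cps bkl rsig qxw
Hunk 2: at line 1 remove [izdg,gsme] add [prce,true,uuqlr] -> 10 lines: byaz isade prce true uuqlr ywbt cps bkl rsig qxw
Hunk 3: at line 2 remove [true,uuqlr,ywbt] add [ojhh,rxp,xou] -> 10 lines: byaz isade prce ojhh rxp xou cps bkl rsig qxw
Hunk 4: at line 3 remove [ojhh,rxp,xou] add [hrrej,eci,prrrr] -> 10 lines: byaz isade prce hrrej eci prrrr cps bkl rsig qxw
Hunk 5: at line 2 remove [prce] add [wvrh,pjmcd,mof] -> 12 lines: byaz isade wvrh pjmcd mof hrrej eci prrrr cps bkl rsig qxw
Final line count: 12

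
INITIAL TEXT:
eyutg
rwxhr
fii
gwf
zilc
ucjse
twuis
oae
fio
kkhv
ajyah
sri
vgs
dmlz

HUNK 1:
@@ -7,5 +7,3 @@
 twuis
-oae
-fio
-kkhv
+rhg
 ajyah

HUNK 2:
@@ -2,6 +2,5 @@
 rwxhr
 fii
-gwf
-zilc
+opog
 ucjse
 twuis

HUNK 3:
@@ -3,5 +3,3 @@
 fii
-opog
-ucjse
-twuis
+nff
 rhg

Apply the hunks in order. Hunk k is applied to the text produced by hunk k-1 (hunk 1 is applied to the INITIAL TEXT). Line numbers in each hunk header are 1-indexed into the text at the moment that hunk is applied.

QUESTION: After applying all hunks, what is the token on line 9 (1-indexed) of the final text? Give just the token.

Answer: dmlz

Derivation:
Hunk 1: at line 7 remove [oae,fio,kkhv] add [rhg] -> 12 lines: eyutg rwxhr fii gwf zilc ucjse twuis rhg ajyah sri vgs dmlz
Hunk 2: at line 2 remove [gwf,zilc] add [opog] -> 11 lines: eyutg rwxhr fii opog ucjse twuis rhg ajyah sri vgs dmlz
Hunk 3: at line 3 remove [opog,ucjse,twuis] add [nff] -> 9 lines: eyutg rwxhr fii nff rhg ajyah sri vgs dmlz
Final line 9: dmlz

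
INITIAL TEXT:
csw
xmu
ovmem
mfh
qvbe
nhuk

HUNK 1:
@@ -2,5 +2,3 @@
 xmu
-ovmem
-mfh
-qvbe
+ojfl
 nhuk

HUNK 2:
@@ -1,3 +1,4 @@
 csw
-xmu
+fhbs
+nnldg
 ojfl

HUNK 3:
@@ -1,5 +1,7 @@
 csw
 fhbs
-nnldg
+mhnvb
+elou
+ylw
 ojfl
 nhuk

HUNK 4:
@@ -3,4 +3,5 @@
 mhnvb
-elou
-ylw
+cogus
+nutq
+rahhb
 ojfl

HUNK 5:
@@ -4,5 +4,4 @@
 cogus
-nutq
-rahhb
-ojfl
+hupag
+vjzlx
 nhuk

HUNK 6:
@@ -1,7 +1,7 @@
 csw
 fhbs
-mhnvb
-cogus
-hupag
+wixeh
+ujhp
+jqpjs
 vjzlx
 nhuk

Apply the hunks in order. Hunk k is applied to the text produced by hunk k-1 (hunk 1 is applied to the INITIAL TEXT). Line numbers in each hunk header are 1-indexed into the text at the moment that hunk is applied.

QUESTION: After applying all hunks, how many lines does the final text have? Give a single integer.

Hunk 1: at line 2 remove [ovmem,mfh,qvbe] add [ojfl] -> 4 lines: csw xmu ojfl nhuk
Hunk 2: at line 1 remove [xmu] add [fhbs,nnldg] -> 5 lines: csw fhbs nnldg ojfl nhuk
Hunk 3: at line 1 remove [nnldg] add [mhnvb,elou,ylw] -> 7 lines: csw fhbs mhnvb elou ylw ojfl nhuk
Hunk 4: at line 3 remove [elou,ylw] add [cogus,nutq,rahhb] -> 8 lines: csw fhbs mhnvb cogus nutq rahhb ojfl nhuk
Hunk 5: at line 4 remove [nutq,rahhb,ojfl] add [hupag,vjzlx] -> 7 lines: csw fhbs mhnvb cogus hupag vjzlx nhuk
Hunk 6: at line 1 remove [mhnvb,cogus,hupag] add [wixeh,ujhp,jqpjs] -> 7 lines: csw fhbs wixeh ujhp jqpjs vjzlx nhuk
Final line count: 7

Answer: 7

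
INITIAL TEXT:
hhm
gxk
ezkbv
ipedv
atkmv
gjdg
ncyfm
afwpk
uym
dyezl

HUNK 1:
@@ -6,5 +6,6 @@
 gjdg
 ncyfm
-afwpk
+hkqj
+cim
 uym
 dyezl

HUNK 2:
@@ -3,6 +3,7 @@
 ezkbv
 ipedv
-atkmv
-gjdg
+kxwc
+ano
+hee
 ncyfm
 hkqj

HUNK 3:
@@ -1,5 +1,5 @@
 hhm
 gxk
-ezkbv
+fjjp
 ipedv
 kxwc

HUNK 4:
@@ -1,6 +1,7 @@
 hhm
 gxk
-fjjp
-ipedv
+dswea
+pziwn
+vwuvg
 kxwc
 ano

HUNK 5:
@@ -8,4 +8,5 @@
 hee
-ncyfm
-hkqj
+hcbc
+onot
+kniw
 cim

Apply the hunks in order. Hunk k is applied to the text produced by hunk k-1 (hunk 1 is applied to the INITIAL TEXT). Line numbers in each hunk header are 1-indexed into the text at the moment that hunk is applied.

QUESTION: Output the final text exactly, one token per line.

Answer: hhm
gxk
dswea
pziwn
vwuvg
kxwc
ano
hee
hcbc
onot
kniw
cim
uym
dyezl

Derivation:
Hunk 1: at line 6 remove [afwpk] add [hkqj,cim] -> 11 lines: hhm gxk ezkbv ipedv atkmv gjdg ncyfm hkqj cim uym dyezl
Hunk 2: at line 3 remove [atkmv,gjdg] add [kxwc,ano,hee] -> 12 lines: hhm gxk ezkbv ipedv kxwc ano hee ncyfm hkqj cim uym dyezl
Hunk 3: at line 1 remove [ezkbv] add [fjjp] -> 12 lines: hhm gxk fjjp ipedv kxwc ano hee ncyfm hkqj cim uym dyezl
Hunk 4: at line 1 remove [fjjp,ipedv] add [dswea,pziwn,vwuvg] -> 13 lines: hhm gxk dswea pziwn vwuvg kxwc ano hee ncyfm hkqj cim uym dyezl
Hunk 5: at line 8 remove [ncyfm,hkqj] add [hcbc,onot,kniw] -> 14 lines: hhm gxk dswea pziwn vwuvg kxwc ano hee hcbc onot kniw cim uym dyezl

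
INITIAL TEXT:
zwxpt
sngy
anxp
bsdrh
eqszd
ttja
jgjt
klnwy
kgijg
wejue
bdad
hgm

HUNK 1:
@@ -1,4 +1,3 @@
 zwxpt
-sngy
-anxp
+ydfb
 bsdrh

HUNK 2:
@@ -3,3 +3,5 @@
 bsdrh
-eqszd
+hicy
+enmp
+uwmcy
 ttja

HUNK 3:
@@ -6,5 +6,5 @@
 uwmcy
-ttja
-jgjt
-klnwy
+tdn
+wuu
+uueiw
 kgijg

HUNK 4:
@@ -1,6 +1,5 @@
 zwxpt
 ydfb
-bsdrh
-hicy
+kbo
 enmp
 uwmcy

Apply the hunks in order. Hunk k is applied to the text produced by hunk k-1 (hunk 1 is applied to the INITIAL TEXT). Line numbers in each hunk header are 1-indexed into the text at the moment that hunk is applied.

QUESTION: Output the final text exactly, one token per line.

Hunk 1: at line 1 remove [sngy,anxp] add [ydfb] -> 11 lines: zwxpt ydfb bsdrh eqszd ttja jgjt klnwy kgijg wejue bdad hgm
Hunk 2: at line 3 remove [eqszd] add [hicy,enmp,uwmcy] -> 13 lines: zwxpt ydfb bsdrh hicy enmp uwmcy ttja jgjt klnwy kgijg wejue bdad hgm
Hunk 3: at line 6 remove [ttja,jgjt,klnwy] add [tdn,wuu,uueiw] -> 13 lines: zwxpt ydfb bsdrh hicy enmp uwmcy tdn wuu uueiw kgijg wejue bdad hgm
Hunk 4: at line 1 remove [bsdrh,hicy] add [kbo] -> 12 lines: zwxpt ydfb kbo enmp uwmcy tdn wuu uueiw kgijg wejue bdad hgm

Answer: zwxpt
ydfb
kbo
enmp
uwmcy
tdn
wuu
uueiw
kgijg
wejue
bdad
hgm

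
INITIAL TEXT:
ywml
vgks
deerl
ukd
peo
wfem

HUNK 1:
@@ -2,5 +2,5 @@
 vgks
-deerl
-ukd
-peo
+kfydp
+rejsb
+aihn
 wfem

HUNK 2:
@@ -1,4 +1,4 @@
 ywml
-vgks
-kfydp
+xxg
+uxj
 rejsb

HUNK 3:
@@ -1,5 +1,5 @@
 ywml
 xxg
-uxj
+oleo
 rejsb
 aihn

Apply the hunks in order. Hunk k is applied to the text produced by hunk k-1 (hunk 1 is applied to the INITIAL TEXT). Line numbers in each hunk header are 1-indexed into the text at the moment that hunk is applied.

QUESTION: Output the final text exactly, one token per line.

Hunk 1: at line 2 remove [deerl,ukd,peo] add [kfydp,rejsb,aihn] -> 6 lines: ywml vgks kfydp rejsb aihn wfem
Hunk 2: at line 1 remove [vgks,kfydp] add [xxg,uxj] -> 6 lines: ywml xxg uxj rejsb aihn wfem
Hunk 3: at line 1 remove [uxj] add [oleo] -> 6 lines: ywml xxg oleo rejsb aihn wfem

Answer: ywml
xxg
oleo
rejsb
aihn
wfem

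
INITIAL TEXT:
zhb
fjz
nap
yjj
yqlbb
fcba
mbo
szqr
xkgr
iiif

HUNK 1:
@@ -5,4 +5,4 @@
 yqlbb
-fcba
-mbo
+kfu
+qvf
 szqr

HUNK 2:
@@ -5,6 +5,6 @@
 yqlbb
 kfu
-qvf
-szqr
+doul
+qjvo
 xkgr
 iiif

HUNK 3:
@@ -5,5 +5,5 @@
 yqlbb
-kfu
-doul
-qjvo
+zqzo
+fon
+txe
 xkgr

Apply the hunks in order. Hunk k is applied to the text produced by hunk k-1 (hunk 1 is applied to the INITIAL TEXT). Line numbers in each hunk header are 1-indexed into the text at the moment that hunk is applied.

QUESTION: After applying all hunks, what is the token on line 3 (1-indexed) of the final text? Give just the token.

Hunk 1: at line 5 remove [fcba,mbo] add [kfu,qvf] -> 10 lines: zhb fjz nap yjj yqlbb kfu qvf szqr xkgr iiif
Hunk 2: at line 5 remove [qvf,szqr] add [doul,qjvo] -> 10 lines: zhb fjz nap yjj yqlbb kfu doul qjvo xkgr iiif
Hunk 3: at line 5 remove [kfu,doul,qjvo] add [zqzo,fon,txe] -> 10 lines: zhb fjz nap yjj yqlbb zqzo fon txe xkgr iiif
Final line 3: nap

Answer: nap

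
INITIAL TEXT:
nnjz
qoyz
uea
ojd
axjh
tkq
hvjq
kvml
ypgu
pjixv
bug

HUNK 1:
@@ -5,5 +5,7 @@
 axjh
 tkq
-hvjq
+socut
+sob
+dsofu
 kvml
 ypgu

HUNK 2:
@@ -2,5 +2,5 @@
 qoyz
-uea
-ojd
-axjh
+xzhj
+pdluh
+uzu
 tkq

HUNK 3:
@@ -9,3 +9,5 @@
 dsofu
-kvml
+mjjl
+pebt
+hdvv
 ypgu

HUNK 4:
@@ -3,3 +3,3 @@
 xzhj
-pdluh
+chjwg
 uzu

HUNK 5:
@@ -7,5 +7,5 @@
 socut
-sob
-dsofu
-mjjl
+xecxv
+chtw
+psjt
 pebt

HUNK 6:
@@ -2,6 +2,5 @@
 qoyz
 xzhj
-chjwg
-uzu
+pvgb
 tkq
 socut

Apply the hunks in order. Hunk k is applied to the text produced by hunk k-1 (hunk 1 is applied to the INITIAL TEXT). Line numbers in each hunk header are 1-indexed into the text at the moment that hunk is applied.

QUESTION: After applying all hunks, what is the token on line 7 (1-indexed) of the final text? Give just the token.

Hunk 1: at line 5 remove [hvjq] add [socut,sob,dsofu] -> 13 lines: nnjz qoyz uea ojd axjh tkq socut sob dsofu kvml ypgu pjixv bug
Hunk 2: at line 2 remove [uea,ojd,axjh] add [xzhj,pdluh,uzu] -> 13 lines: nnjz qoyz xzhj pdluh uzu tkq socut sob dsofu kvml ypgu pjixv bug
Hunk 3: at line 9 remove [kvml] add [mjjl,pebt,hdvv] -> 15 lines: nnjz qoyz xzhj pdluh uzu tkq socut sob dsofu mjjl pebt hdvv ypgu pjixv bug
Hunk 4: at line 3 remove [pdluh] add [chjwg] -> 15 lines: nnjz qoyz xzhj chjwg uzu tkq socut sob dsofu mjjl pebt hdvv ypgu pjixv bug
Hunk 5: at line 7 remove [sob,dsofu,mjjl] add [xecxv,chtw,psjt] -> 15 lines: nnjz qoyz xzhj chjwg uzu tkq socut xecxv chtw psjt pebt hdvv ypgu pjixv bug
Hunk 6: at line 2 remove [chjwg,uzu] add [pvgb] -> 14 lines: nnjz qoyz xzhj pvgb tkq socut xecxv chtw psjt pebt hdvv ypgu pjixv bug
Final line 7: xecxv

Answer: xecxv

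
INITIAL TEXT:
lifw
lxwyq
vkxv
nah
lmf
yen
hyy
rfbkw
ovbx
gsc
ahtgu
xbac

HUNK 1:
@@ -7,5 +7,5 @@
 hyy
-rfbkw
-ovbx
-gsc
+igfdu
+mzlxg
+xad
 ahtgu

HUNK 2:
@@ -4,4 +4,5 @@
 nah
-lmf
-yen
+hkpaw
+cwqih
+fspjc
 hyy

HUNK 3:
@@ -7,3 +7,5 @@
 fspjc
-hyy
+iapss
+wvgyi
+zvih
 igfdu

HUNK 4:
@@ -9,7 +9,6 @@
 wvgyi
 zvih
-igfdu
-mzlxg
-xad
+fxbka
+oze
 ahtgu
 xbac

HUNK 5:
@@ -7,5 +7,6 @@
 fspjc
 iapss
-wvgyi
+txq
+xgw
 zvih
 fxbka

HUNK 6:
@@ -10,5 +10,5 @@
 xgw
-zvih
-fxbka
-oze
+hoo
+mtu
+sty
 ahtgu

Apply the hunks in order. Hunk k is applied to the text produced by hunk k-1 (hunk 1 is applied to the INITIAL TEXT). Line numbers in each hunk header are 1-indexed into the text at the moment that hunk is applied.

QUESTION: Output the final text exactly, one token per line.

Answer: lifw
lxwyq
vkxv
nah
hkpaw
cwqih
fspjc
iapss
txq
xgw
hoo
mtu
sty
ahtgu
xbac

Derivation:
Hunk 1: at line 7 remove [rfbkw,ovbx,gsc] add [igfdu,mzlxg,xad] -> 12 lines: lifw lxwyq vkxv nah lmf yen hyy igfdu mzlxg xad ahtgu xbac
Hunk 2: at line 4 remove [lmf,yen] add [hkpaw,cwqih,fspjc] -> 13 lines: lifw lxwyq vkxv nah hkpaw cwqih fspjc hyy igfdu mzlxg xad ahtgu xbac
Hunk 3: at line 7 remove [hyy] add [iapss,wvgyi,zvih] -> 15 lines: lifw lxwyq vkxv nah hkpaw cwqih fspjc iapss wvgyi zvih igfdu mzlxg xad ahtgu xbac
Hunk 4: at line 9 remove [igfdu,mzlxg,xad] add [fxbka,oze] -> 14 lines: lifw lxwyq vkxv nah hkpaw cwqih fspjc iapss wvgyi zvih fxbka oze ahtgu xbac
Hunk 5: at line 7 remove [wvgyi] add [txq,xgw] -> 15 lines: lifw lxwyq vkxv nah hkpaw cwqih fspjc iapss txq xgw zvih fxbka oze ahtgu xbac
Hunk 6: at line 10 remove [zvih,fxbka,oze] add [hoo,mtu,sty] -> 15 lines: lifw lxwyq vkxv nah hkpaw cwqih fspjc iapss txq xgw hoo mtu sty ahtgu xbac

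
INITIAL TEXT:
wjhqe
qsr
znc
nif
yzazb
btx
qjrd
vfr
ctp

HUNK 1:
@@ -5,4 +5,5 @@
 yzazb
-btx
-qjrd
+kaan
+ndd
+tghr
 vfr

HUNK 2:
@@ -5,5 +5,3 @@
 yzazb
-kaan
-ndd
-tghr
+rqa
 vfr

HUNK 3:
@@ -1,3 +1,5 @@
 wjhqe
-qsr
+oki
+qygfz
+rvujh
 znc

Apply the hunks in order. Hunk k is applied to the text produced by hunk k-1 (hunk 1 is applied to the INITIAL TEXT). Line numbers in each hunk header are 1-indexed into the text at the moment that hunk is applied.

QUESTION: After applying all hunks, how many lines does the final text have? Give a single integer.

Answer: 10

Derivation:
Hunk 1: at line 5 remove [btx,qjrd] add [kaan,ndd,tghr] -> 10 lines: wjhqe qsr znc nif yzazb kaan ndd tghr vfr ctp
Hunk 2: at line 5 remove [kaan,ndd,tghr] add [rqa] -> 8 lines: wjhqe qsr znc nif yzazb rqa vfr ctp
Hunk 3: at line 1 remove [qsr] add [oki,qygfz,rvujh] -> 10 lines: wjhqe oki qygfz rvujh znc nif yzazb rqa vfr ctp
Final line count: 10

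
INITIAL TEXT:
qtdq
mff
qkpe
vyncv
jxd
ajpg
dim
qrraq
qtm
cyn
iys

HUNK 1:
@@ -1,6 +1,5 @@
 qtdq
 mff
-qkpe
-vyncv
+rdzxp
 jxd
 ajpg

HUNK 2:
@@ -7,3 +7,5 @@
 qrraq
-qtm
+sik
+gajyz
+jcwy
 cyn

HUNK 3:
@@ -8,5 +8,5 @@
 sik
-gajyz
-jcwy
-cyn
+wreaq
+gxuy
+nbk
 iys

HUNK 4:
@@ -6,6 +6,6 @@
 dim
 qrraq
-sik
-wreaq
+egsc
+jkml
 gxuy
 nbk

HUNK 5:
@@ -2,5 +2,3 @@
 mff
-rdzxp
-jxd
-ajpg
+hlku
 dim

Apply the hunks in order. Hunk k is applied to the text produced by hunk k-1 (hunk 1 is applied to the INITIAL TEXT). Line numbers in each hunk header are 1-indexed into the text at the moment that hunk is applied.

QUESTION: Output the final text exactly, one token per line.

Hunk 1: at line 1 remove [qkpe,vyncv] add [rdzxp] -> 10 lines: qtdq mff rdzxp jxd ajpg dim qrraq qtm cyn iys
Hunk 2: at line 7 remove [qtm] add [sik,gajyz,jcwy] -> 12 lines: qtdq mff rdzxp jxd ajpg dim qrraq sik gajyz jcwy cyn iys
Hunk 3: at line 8 remove [gajyz,jcwy,cyn] add [wreaq,gxuy,nbk] -> 12 lines: qtdq mff rdzxp jxd ajpg dim qrraq sik wreaq gxuy nbk iys
Hunk 4: at line 6 remove [sik,wreaq] add [egsc,jkml] -> 12 lines: qtdq mff rdzxp jxd ajpg dim qrraq egsc jkml gxuy nbk iys
Hunk 5: at line 2 remove [rdzxp,jxd,ajpg] add [hlku] -> 10 lines: qtdq mff hlku dim qrraq egsc jkml gxuy nbk iys

Answer: qtdq
mff
hlku
dim
qrraq
egsc
jkml
gxuy
nbk
iys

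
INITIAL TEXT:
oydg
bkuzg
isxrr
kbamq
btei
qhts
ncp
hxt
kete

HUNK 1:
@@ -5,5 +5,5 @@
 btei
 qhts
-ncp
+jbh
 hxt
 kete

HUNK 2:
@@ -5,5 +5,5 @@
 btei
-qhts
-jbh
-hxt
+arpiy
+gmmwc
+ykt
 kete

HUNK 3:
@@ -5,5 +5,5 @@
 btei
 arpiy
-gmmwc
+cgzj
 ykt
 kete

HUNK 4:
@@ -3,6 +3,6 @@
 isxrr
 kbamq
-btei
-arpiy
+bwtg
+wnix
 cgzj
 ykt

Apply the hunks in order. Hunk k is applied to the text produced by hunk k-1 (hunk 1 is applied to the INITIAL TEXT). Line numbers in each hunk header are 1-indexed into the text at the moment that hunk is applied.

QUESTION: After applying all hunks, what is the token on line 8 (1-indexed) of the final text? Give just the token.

Hunk 1: at line 5 remove [ncp] add [jbh] -> 9 lines: oydg bkuzg isxrr kbamq btei qhts jbh hxt kete
Hunk 2: at line 5 remove [qhts,jbh,hxt] add [arpiy,gmmwc,ykt] -> 9 lines: oydg bkuzg isxrr kbamq btei arpiy gmmwc ykt kete
Hunk 3: at line 5 remove [gmmwc] add [cgzj] -> 9 lines: oydg bkuzg isxrr kbamq btei arpiy cgzj ykt kete
Hunk 4: at line 3 remove [btei,arpiy] add [bwtg,wnix] -> 9 lines: oydg bkuzg isxrr kbamq bwtg wnix cgzj ykt kete
Final line 8: ykt

Answer: ykt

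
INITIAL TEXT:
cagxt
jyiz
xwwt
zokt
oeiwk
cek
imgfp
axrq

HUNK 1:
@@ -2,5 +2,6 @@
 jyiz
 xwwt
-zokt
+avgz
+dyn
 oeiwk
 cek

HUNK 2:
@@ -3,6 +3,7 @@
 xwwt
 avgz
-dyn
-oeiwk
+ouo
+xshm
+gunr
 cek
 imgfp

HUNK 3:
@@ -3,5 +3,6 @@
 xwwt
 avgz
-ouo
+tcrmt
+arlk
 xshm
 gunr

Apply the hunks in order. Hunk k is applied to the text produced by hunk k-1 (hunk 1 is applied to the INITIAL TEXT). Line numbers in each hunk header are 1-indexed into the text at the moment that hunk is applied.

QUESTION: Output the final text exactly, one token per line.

Answer: cagxt
jyiz
xwwt
avgz
tcrmt
arlk
xshm
gunr
cek
imgfp
axrq

Derivation:
Hunk 1: at line 2 remove [zokt] add [avgz,dyn] -> 9 lines: cagxt jyiz xwwt avgz dyn oeiwk cek imgfp axrq
Hunk 2: at line 3 remove [dyn,oeiwk] add [ouo,xshm,gunr] -> 10 lines: cagxt jyiz xwwt avgz ouo xshm gunr cek imgfp axrq
Hunk 3: at line 3 remove [ouo] add [tcrmt,arlk] -> 11 lines: cagxt jyiz xwwt avgz tcrmt arlk xshm gunr cek imgfp axrq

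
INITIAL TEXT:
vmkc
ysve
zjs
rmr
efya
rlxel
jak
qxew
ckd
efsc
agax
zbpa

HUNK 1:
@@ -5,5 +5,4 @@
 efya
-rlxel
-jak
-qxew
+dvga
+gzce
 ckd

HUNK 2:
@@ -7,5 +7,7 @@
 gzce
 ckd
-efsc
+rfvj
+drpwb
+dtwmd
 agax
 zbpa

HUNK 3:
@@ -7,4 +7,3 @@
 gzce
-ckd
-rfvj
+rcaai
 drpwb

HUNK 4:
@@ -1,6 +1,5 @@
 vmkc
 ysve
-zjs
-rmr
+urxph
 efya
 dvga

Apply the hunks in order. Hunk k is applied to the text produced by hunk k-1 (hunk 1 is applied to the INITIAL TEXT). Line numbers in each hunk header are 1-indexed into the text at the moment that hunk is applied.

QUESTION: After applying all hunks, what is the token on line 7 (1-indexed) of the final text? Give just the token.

Hunk 1: at line 5 remove [rlxel,jak,qxew] add [dvga,gzce] -> 11 lines: vmkc ysve zjs rmr efya dvga gzce ckd efsc agax zbpa
Hunk 2: at line 7 remove [efsc] add [rfvj,drpwb,dtwmd] -> 13 lines: vmkc ysve zjs rmr efya dvga gzce ckd rfvj drpwb dtwmd agax zbpa
Hunk 3: at line 7 remove [ckd,rfvj] add [rcaai] -> 12 lines: vmkc ysve zjs rmr efya dvga gzce rcaai drpwb dtwmd agax zbpa
Hunk 4: at line 1 remove [zjs,rmr] add [urxph] -> 11 lines: vmkc ysve urxph efya dvga gzce rcaai drpwb dtwmd agax zbpa
Final line 7: rcaai

Answer: rcaai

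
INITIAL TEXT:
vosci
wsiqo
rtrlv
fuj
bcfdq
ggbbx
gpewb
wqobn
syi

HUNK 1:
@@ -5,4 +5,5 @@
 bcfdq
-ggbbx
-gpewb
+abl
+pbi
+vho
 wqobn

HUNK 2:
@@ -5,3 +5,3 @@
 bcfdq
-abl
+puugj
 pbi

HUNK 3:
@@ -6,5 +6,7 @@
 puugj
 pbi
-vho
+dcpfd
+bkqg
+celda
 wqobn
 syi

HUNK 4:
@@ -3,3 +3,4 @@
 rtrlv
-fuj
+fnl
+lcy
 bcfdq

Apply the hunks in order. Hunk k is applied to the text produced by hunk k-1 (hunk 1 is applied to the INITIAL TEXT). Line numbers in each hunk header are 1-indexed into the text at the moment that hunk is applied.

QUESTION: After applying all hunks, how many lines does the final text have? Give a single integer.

Answer: 13

Derivation:
Hunk 1: at line 5 remove [ggbbx,gpewb] add [abl,pbi,vho] -> 10 lines: vosci wsiqo rtrlv fuj bcfdq abl pbi vho wqobn syi
Hunk 2: at line 5 remove [abl] add [puugj] -> 10 lines: vosci wsiqo rtrlv fuj bcfdq puugj pbi vho wqobn syi
Hunk 3: at line 6 remove [vho] add [dcpfd,bkqg,celda] -> 12 lines: vosci wsiqo rtrlv fuj bcfdq puugj pbi dcpfd bkqg celda wqobn syi
Hunk 4: at line 3 remove [fuj] add [fnl,lcy] -> 13 lines: vosci wsiqo rtrlv fnl lcy bcfdq puugj pbi dcpfd bkqg celda wqobn syi
Final line count: 13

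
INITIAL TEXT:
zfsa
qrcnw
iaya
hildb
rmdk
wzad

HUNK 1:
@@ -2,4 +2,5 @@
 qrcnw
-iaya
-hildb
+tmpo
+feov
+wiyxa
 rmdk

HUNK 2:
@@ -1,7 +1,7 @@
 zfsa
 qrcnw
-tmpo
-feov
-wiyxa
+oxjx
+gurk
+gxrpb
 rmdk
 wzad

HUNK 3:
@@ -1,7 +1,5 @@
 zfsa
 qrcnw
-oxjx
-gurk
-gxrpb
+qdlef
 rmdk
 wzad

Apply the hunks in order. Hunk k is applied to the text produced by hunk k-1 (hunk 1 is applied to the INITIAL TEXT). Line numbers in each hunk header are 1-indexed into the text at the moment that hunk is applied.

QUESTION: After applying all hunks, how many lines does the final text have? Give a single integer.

Hunk 1: at line 2 remove [iaya,hildb] add [tmpo,feov,wiyxa] -> 7 lines: zfsa qrcnw tmpo feov wiyxa rmdk wzad
Hunk 2: at line 1 remove [tmpo,feov,wiyxa] add [oxjx,gurk,gxrpb] -> 7 lines: zfsa qrcnw oxjx gurk gxrpb rmdk wzad
Hunk 3: at line 1 remove [oxjx,gurk,gxrpb] add [qdlef] -> 5 lines: zfsa qrcnw qdlef rmdk wzad
Final line count: 5

Answer: 5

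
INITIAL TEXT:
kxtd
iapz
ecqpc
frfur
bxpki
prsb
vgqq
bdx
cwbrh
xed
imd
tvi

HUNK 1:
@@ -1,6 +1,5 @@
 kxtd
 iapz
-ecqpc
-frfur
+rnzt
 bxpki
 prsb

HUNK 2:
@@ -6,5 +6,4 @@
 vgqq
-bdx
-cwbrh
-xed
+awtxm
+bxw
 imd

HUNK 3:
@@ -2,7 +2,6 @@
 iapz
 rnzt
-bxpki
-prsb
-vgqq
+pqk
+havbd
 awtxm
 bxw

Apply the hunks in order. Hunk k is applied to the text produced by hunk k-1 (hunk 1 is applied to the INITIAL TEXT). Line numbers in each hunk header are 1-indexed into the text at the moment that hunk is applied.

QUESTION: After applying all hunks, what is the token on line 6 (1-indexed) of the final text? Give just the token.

Answer: awtxm

Derivation:
Hunk 1: at line 1 remove [ecqpc,frfur] add [rnzt] -> 11 lines: kxtd iapz rnzt bxpki prsb vgqq bdx cwbrh xed imd tvi
Hunk 2: at line 6 remove [bdx,cwbrh,xed] add [awtxm,bxw] -> 10 lines: kxtd iapz rnzt bxpki prsb vgqq awtxm bxw imd tvi
Hunk 3: at line 2 remove [bxpki,prsb,vgqq] add [pqk,havbd] -> 9 lines: kxtd iapz rnzt pqk havbd awtxm bxw imd tvi
Final line 6: awtxm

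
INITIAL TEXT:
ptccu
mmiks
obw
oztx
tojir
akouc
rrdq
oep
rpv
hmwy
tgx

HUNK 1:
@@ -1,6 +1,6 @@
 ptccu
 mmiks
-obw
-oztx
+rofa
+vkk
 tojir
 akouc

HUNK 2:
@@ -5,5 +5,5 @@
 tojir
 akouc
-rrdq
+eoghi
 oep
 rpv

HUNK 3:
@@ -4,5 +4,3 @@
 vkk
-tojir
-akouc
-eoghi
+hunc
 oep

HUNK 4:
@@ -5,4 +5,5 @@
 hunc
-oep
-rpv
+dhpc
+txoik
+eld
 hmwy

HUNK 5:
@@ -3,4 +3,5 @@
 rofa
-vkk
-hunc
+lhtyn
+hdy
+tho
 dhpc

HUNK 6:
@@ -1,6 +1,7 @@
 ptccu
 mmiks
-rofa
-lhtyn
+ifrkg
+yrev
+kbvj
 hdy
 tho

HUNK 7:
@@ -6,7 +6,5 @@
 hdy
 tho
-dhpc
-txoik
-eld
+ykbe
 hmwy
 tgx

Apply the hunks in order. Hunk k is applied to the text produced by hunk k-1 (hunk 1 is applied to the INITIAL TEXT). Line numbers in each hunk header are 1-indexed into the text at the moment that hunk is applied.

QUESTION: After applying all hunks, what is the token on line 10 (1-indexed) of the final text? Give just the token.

Answer: tgx

Derivation:
Hunk 1: at line 1 remove [obw,oztx] add [rofa,vkk] -> 11 lines: ptccu mmiks rofa vkk tojir akouc rrdq oep rpv hmwy tgx
Hunk 2: at line 5 remove [rrdq] add [eoghi] -> 11 lines: ptccu mmiks rofa vkk tojir akouc eoghi oep rpv hmwy tgx
Hunk 3: at line 4 remove [tojir,akouc,eoghi] add [hunc] -> 9 lines: ptccu mmiks rofa vkk hunc oep rpv hmwy tgx
Hunk 4: at line 5 remove [oep,rpv] add [dhpc,txoik,eld] -> 10 lines: ptccu mmiks rofa vkk hunc dhpc txoik eld hmwy tgx
Hunk 5: at line 3 remove [vkk,hunc] add [lhtyn,hdy,tho] -> 11 lines: ptccu mmiks rofa lhtyn hdy tho dhpc txoik eld hmwy tgx
Hunk 6: at line 1 remove [rofa,lhtyn] add [ifrkg,yrev,kbvj] -> 12 lines: ptccu mmiks ifrkg yrev kbvj hdy tho dhpc txoik eld hmwy tgx
Hunk 7: at line 6 remove [dhpc,txoik,eld] add [ykbe] -> 10 lines: ptccu mmiks ifrkg yrev kbvj hdy tho ykbe hmwy tgx
Final line 10: tgx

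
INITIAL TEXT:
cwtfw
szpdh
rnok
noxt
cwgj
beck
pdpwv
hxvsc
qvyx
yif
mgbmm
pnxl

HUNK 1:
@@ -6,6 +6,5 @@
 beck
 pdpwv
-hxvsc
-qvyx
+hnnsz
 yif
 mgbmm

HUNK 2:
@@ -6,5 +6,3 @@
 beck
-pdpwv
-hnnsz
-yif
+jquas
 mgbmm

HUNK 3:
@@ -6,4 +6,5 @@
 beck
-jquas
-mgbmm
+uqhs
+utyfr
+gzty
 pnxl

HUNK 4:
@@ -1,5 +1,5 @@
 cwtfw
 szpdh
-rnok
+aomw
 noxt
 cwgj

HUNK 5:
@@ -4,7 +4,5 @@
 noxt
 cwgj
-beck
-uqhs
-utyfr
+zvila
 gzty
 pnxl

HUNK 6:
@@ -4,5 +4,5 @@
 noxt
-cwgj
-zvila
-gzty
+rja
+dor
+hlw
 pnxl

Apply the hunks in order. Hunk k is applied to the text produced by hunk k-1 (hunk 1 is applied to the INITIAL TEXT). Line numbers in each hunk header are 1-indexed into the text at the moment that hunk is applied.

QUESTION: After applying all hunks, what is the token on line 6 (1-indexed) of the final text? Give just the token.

Hunk 1: at line 6 remove [hxvsc,qvyx] add [hnnsz] -> 11 lines: cwtfw szpdh rnok noxt cwgj beck pdpwv hnnsz yif mgbmm pnxl
Hunk 2: at line 6 remove [pdpwv,hnnsz,yif] add [jquas] -> 9 lines: cwtfw szpdh rnok noxt cwgj beck jquas mgbmm pnxl
Hunk 3: at line 6 remove [jquas,mgbmm] add [uqhs,utyfr,gzty] -> 10 lines: cwtfw szpdh rnok noxt cwgj beck uqhs utyfr gzty pnxl
Hunk 4: at line 1 remove [rnok] add [aomw] -> 10 lines: cwtfw szpdh aomw noxt cwgj beck uqhs utyfr gzty pnxl
Hunk 5: at line 4 remove [beck,uqhs,utyfr] add [zvila] -> 8 lines: cwtfw szpdh aomw noxt cwgj zvila gzty pnxl
Hunk 6: at line 4 remove [cwgj,zvila,gzty] add [rja,dor,hlw] -> 8 lines: cwtfw szpdh aomw noxt rja dor hlw pnxl
Final line 6: dor

Answer: dor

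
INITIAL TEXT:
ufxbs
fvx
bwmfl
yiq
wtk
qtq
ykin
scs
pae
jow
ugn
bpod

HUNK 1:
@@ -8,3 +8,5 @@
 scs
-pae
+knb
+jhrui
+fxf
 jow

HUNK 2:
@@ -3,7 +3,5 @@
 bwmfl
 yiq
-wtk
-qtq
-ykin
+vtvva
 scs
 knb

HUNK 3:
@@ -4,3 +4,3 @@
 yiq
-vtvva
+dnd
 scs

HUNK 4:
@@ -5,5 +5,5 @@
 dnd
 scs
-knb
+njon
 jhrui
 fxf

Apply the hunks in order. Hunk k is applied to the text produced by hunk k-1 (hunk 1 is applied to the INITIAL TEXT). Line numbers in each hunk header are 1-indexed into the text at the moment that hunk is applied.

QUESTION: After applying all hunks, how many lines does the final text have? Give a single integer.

Hunk 1: at line 8 remove [pae] add [knb,jhrui,fxf] -> 14 lines: ufxbs fvx bwmfl yiq wtk qtq ykin scs knb jhrui fxf jow ugn bpod
Hunk 2: at line 3 remove [wtk,qtq,ykin] add [vtvva] -> 12 lines: ufxbs fvx bwmfl yiq vtvva scs knb jhrui fxf jow ugn bpod
Hunk 3: at line 4 remove [vtvva] add [dnd] -> 12 lines: ufxbs fvx bwmfl yiq dnd scs knb jhrui fxf jow ugn bpod
Hunk 4: at line 5 remove [knb] add [njon] -> 12 lines: ufxbs fvx bwmfl yiq dnd scs njon jhrui fxf jow ugn bpod
Final line count: 12

Answer: 12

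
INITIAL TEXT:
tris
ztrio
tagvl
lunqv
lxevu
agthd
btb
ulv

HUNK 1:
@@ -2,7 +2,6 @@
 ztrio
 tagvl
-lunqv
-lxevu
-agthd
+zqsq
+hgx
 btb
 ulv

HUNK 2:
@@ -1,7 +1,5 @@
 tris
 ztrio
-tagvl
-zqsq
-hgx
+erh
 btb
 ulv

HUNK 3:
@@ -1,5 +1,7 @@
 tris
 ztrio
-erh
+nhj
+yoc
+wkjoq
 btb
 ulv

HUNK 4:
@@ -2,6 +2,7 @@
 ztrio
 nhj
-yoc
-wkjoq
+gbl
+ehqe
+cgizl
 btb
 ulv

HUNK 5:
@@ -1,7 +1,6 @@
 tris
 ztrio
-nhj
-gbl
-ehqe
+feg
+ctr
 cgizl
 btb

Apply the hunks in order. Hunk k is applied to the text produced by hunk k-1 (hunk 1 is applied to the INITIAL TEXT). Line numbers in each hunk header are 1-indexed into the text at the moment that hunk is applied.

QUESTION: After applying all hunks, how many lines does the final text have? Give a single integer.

Hunk 1: at line 2 remove [lunqv,lxevu,agthd] add [zqsq,hgx] -> 7 lines: tris ztrio tagvl zqsq hgx btb ulv
Hunk 2: at line 1 remove [tagvl,zqsq,hgx] add [erh] -> 5 lines: tris ztrio erh btb ulv
Hunk 3: at line 1 remove [erh] add [nhj,yoc,wkjoq] -> 7 lines: tris ztrio nhj yoc wkjoq btb ulv
Hunk 4: at line 2 remove [yoc,wkjoq] add [gbl,ehqe,cgizl] -> 8 lines: tris ztrio nhj gbl ehqe cgizl btb ulv
Hunk 5: at line 1 remove [nhj,gbl,ehqe] add [feg,ctr] -> 7 lines: tris ztrio feg ctr cgizl btb ulv
Final line count: 7

Answer: 7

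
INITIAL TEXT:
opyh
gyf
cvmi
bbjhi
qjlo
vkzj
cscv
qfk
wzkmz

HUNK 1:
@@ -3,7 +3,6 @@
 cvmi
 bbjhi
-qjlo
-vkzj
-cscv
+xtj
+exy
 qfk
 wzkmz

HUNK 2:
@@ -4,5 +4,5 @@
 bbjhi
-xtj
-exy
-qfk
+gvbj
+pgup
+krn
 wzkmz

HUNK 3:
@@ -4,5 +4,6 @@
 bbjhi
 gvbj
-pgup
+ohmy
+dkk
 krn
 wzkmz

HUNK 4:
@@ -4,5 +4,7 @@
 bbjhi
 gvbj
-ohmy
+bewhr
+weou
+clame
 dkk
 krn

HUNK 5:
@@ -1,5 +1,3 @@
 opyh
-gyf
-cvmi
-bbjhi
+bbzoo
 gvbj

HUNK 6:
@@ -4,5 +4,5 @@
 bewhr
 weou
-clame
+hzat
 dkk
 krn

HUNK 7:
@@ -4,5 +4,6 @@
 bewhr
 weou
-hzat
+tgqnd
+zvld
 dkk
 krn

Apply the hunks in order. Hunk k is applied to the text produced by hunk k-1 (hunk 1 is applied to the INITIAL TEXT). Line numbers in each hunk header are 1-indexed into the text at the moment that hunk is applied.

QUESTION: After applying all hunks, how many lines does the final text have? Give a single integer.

Answer: 10

Derivation:
Hunk 1: at line 3 remove [qjlo,vkzj,cscv] add [xtj,exy] -> 8 lines: opyh gyf cvmi bbjhi xtj exy qfk wzkmz
Hunk 2: at line 4 remove [xtj,exy,qfk] add [gvbj,pgup,krn] -> 8 lines: opyh gyf cvmi bbjhi gvbj pgup krn wzkmz
Hunk 3: at line 4 remove [pgup] add [ohmy,dkk] -> 9 lines: opyh gyf cvmi bbjhi gvbj ohmy dkk krn wzkmz
Hunk 4: at line 4 remove [ohmy] add [bewhr,weou,clame] -> 11 lines: opyh gyf cvmi bbjhi gvbj bewhr weou clame dkk krn wzkmz
Hunk 5: at line 1 remove [gyf,cvmi,bbjhi] add [bbzoo] -> 9 lines: opyh bbzoo gvbj bewhr weou clame dkk krn wzkmz
Hunk 6: at line 4 remove [clame] add [hzat] -> 9 lines: opyh bbzoo gvbj bewhr weou hzat dkk krn wzkmz
Hunk 7: at line 4 remove [hzat] add [tgqnd,zvld] -> 10 lines: opyh bbzoo gvbj bewhr weou tgqnd zvld dkk krn wzkmz
Final line count: 10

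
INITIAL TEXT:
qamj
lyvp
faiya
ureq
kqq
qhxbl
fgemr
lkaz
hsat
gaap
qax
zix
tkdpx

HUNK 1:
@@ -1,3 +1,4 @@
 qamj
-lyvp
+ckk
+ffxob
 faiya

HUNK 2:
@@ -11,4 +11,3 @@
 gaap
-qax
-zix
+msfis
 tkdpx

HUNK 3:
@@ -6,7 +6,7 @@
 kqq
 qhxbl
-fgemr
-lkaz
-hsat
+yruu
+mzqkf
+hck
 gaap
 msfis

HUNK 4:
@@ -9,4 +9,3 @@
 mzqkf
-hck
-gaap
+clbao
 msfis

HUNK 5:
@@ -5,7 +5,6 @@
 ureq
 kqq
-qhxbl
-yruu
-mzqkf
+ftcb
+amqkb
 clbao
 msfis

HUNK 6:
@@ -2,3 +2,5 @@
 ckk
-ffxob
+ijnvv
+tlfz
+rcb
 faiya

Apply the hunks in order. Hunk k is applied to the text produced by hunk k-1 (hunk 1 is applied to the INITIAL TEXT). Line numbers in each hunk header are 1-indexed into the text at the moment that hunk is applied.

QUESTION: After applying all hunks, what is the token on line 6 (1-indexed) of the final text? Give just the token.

Hunk 1: at line 1 remove [lyvp] add [ckk,ffxob] -> 14 lines: qamj ckk ffxob faiya ureq kqq qhxbl fgemr lkaz hsat gaap qax zix tkdpx
Hunk 2: at line 11 remove [qax,zix] add [msfis] -> 13 lines: qamj ckk ffxob faiya ureq kqq qhxbl fgemr lkaz hsat gaap msfis tkdpx
Hunk 3: at line 6 remove [fgemr,lkaz,hsat] add [yruu,mzqkf,hck] -> 13 lines: qamj ckk ffxob faiya ureq kqq qhxbl yruu mzqkf hck gaap msfis tkdpx
Hunk 4: at line 9 remove [hck,gaap] add [clbao] -> 12 lines: qamj ckk ffxob faiya ureq kqq qhxbl yruu mzqkf clbao msfis tkdpx
Hunk 5: at line 5 remove [qhxbl,yruu,mzqkf] add [ftcb,amqkb] -> 11 lines: qamj ckk ffxob faiya ureq kqq ftcb amqkb clbao msfis tkdpx
Hunk 6: at line 2 remove [ffxob] add [ijnvv,tlfz,rcb] -> 13 lines: qamj ckk ijnvv tlfz rcb faiya ureq kqq ftcb amqkb clbao msfis tkdpx
Final line 6: faiya

Answer: faiya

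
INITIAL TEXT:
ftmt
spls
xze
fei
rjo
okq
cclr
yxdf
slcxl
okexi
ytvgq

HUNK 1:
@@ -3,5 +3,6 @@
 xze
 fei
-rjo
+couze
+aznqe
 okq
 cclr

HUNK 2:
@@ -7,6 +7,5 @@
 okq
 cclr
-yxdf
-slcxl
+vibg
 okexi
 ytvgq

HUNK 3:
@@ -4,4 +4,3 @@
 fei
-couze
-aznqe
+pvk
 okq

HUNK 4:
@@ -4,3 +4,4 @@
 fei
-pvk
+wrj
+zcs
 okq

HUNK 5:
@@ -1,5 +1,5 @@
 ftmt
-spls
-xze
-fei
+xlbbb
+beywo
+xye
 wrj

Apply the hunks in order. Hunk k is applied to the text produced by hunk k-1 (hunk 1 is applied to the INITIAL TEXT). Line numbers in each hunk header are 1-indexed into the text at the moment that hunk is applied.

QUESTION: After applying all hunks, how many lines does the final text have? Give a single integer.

Hunk 1: at line 3 remove [rjo] add [couze,aznqe] -> 12 lines: ftmt spls xze fei couze aznqe okq cclr yxdf slcxl okexi ytvgq
Hunk 2: at line 7 remove [yxdf,slcxl] add [vibg] -> 11 lines: ftmt spls xze fei couze aznqe okq cclr vibg okexi ytvgq
Hunk 3: at line 4 remove [couze,aznqe] add [pvk] -> 10 lines: ftmt spls xze fei pvk okq cclr vibg okexi ytvgq
Hunk 4: at line 4 remove [pvk] add [wrj,zcs] -> 11 lines: ftmt spls xze fei wrj zcs okq cclr vibg okexi ytvgq
Hunk 5: at line 1 remove [spls,xze,fei] add [xlbbb,beywo,xye] -> 11 lines: ftmt xlbbb beywo xye wrj zcs okq cclr vibg okexi ytvgq
Final line count: 11

Answer: 11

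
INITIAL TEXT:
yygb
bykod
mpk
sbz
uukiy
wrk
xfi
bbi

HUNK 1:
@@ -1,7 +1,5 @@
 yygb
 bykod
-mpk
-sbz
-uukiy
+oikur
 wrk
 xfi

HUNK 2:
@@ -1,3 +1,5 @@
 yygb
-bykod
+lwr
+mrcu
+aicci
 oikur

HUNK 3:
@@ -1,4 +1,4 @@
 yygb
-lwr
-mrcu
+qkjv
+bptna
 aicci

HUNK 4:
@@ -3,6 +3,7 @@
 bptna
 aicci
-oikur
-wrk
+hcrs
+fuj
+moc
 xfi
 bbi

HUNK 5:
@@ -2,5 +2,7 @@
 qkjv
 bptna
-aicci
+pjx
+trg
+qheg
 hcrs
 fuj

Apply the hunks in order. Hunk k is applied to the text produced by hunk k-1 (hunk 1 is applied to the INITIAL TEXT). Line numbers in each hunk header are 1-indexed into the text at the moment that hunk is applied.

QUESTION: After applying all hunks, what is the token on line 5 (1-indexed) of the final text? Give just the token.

Hunk 1: at line 1 remove [mpk,sbz,uukiy] add [oikur] -> 6 lines: yygb bykod oikur wrk xfi bbi
Hunk 2: at line 1 remove [bykod] add [lwr,mrcu,aicci] -> 8 lines: yygb lwr mrcu aicci oikur wrk xfi bbi
Hunk 3: at line 1 remove [lwr,mrcu] add [qkjv,bptna] -> 8 lines: yygb qkjv bptna aicci oikur wrk xfi bbi
Hunk 4: at line 3 remove [oikur,wrk] add [hcrs,fuj,moc] -> 9 lines: yygb qkjv bptna aicci hcrs fuj moc xfi bbi
Hunk 5: at line 2 remove [aicci] add [pjx,trg,qheg] -> 11 lines: yygb qkjv bptna pjx trg qheg hcrs fuj moc xfi bbi
Final line 5: trg

Answer: trg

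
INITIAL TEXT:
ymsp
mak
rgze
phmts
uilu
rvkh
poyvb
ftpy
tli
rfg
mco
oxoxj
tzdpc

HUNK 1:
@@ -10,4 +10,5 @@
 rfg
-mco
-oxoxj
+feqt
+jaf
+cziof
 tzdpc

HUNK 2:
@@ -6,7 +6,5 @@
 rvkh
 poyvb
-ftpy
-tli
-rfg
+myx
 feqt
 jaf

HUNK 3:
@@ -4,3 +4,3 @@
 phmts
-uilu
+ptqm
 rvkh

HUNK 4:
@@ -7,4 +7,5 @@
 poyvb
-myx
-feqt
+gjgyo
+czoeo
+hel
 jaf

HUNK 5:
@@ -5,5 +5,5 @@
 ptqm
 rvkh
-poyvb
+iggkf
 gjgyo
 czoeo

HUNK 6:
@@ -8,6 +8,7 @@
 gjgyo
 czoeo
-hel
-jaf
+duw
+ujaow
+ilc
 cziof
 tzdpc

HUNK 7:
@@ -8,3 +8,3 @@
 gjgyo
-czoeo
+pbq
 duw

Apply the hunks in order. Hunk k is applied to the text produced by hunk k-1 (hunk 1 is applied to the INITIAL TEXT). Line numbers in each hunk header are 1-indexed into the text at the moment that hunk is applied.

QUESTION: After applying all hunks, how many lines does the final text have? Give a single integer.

Hunk 1: at line 10 remove [mco,oxoxj] add [feqt,jaf,cziof] -> 14 lines: ymsp mak rgze phmts uilu rvkh poyvb ftpy tli rfg feqt jaf cziof tzdpc
Hunk 2: at line 6 remove [ftpy,tli,rfg] add [myx] -> 12 lines: ymsp mak rgze phmts uilu rvkh poyvb myx feqt jaf cziof tzdpc
Hunk 3: at line 4 remove [uilu] add [ptqm] -> 12 lines: ymsp mak rgze phmts ptqm rvkh poyvb myx feqt jaf cziof tzdpc
Hunk 4: at line 7 remove [myx,feqt] add [gjgyo,czoeo,hel] -> 13 lines: ymsp mak rgze phmts ptqm rvkh poyvb gjgyo czoeo hel jaf cziof tzdpc
Hunk 5: at line 5 remove [poyvb] add [iggkf] -> 13 lines: ymsp mak rgze phmts ptqm rvkh iggkf gjgyo czoeo hel jaf cziof tzdpc
Hunk 6: at line 8 remove [hel,jaf] add [duw,ujaow,ilc] -> 14 lines: ymsp mak rgze phmts ptqm rvkh iggkf gjgyo czoeo duw ujaow ilc cziof tzdpc
Hunk 7: at line 8 remove [czoeo] add [pbq] -> 14 lines: ymsp mak rgze phmts ptqm rvkh iggkf gjgyo pbq duw ujaow ilc cziof tzdpc
Final line count: 14

Answer: 14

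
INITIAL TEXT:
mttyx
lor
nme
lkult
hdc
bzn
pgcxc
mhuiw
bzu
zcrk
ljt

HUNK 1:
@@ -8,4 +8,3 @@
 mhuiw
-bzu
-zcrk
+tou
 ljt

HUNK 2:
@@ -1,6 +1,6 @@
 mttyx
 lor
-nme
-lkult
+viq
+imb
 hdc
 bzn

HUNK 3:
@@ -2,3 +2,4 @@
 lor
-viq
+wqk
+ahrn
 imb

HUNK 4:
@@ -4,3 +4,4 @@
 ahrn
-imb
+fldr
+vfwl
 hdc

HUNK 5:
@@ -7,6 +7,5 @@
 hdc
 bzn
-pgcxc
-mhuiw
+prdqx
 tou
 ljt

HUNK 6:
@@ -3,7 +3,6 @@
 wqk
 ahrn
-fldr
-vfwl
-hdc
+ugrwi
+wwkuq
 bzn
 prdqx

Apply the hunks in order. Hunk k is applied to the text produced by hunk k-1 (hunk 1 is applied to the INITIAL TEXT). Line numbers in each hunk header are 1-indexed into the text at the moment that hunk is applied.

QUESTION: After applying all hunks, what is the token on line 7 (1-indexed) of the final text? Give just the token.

Answer: bzn

Derivation:
Hunk 1: at line 8 remove [bzu,zcrk] add [tou] -> 10 lines: mttyx lor nme lkult hdc bzn pgcxc mhuiw tou ljt
Hunk 2: at line 1 remove [nme,lkult] add [viq,imb] -> 10 lines: mttyx lor viq imb hdc bzn pgcxc mhuiw tou ljt
Hunk 3: at line 2 remove [viq] add [wqk,ahrn] -> 11 lines: mttyx lor wqk ahrn imb hdc bzn pgcxc mhuiw tou ljt
Hunk 4: at line 4 remove [imb] add [fldr,vfwl] -> 12 lines: mttyx lor wqk ahrn fldr vfwl hdc bzn pgcxc mhuiw tou ljt
Hunk 5: at line 7 remove [pgcxc,mhuiw] add [prdqx] -> 11 lines: mttyx lor wqk ahrn fldr vfwl hdc bzn prdqx tou ljt
Hunk 6: at line 3 remove [fldr,vfwl,hdc] add [ugrwi,wwkuq] -> 10 lines: mttyx lor wqk ahrn ugrwi wwkuq bzn prdqx tou ljt
Final line 7: bzn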